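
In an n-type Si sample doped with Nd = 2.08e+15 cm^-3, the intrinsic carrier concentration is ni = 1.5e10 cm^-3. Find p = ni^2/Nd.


Step 1: Since Nd >> ni, n ≈ Nd = 2.08e+15 cm^-3
Step 2: p = ni^2 / n = (1.5e10)^2 / 2.08e+15
Step 3: p = 2.25e20 / 2.08e+15 = 1.08e+05 cm^-3

1.08e+05


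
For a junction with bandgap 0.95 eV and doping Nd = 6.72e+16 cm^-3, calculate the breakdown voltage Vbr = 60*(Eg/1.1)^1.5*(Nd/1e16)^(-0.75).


Step 1: Eg/1.1 = 0.95/1.1 = 0.863636
Step 2: (Eg/1.1)^1.5 = 0.863636^1.5 = 0.802594
Step 3: (Nd/1e16)^(-0.75) = (6.72)^(-0.75) = 0.239592
Step 4: Vbr = 60 * 0.802594 * 0.239592 = 11.5 V

11.5


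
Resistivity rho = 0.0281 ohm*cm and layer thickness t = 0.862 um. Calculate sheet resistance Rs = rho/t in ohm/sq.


Step 1: Convert thickness to cm: t = 0.862 um = 8.6200e-05 cm
Step 2: Rs = rho / t = 0.0281 / 8.6200e-05
Step 3: Rs = 326.0 ohm/sq

326.0


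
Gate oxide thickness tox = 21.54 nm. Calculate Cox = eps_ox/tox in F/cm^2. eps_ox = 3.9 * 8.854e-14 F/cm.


Step 1: eps_ox = 3.9 * 8.854e-14 = 3.45306e-13 F/cm
Step 2: tox in cm = 21.54 nm * 1e-7 = 2.1540e-06 cm
Step 3: Cox = 3.45306e-13 / 2.1540e-06 = 1.60e-07 F/cm^2

1.60e-07


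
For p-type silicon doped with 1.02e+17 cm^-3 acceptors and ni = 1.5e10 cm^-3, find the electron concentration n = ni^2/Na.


Step 1: Majority hole concentration p ≈ Na = 1.02e+17 cm^-3
Step 2: n = ni^2 / Na = (1.5e10)^2 / 1.02e+17
Step 3: n = 2.21e+03 cm^-3

2.21e+03


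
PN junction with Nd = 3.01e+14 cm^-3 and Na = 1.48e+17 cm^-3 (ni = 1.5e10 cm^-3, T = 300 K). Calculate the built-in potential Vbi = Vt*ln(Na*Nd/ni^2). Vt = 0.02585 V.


Step 1: Compute Na*Nd/ni^2 = 1.48e+17 * 3.01e+14 / (1.5e10)^2 = 1.9799e+11
Step 2: ln(1.9799e+11) = 26.0115
Step 3: Vbi = 0.02585 * 26.0115 = 0.672 V

0.672


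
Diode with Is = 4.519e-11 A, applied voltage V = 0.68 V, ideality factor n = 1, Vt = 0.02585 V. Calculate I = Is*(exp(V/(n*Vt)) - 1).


Step 1: V/(n*Vt) = 0.68/(1*0.02585) = 26.3056
Step 2: exp(26.3056) = 2.6569e+11
Step 3: I = 4.519e-11 * (2.6569e+11 - 1) = 1.20e+01 A

1.20e+01


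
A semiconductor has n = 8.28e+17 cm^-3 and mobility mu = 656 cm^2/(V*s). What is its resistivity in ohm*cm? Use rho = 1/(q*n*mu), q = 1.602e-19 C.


Step 1: sigma = q * n * mu = 1.602e-19 * 8.28e+17 * 656 = 8.70155e+01 S/cm
Step 2: rho = 1 / sigma = 1 / 8.70155e+01 = 0.01149 ohm*cm

0.01149


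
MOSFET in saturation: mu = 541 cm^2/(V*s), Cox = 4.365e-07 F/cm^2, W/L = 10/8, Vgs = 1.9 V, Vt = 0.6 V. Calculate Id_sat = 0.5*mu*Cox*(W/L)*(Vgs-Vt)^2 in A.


Step 1: Overdrive voltage Vov = Vgs - Vt = 1.9 - 0.6 = 1.3 V
Step 2: W/L = 10/8 = 1.25
Step 3: Id = 0.5 * 541 * 4.365e-07 * 1.25 * 1.3^2
Step 4: Id = 2.49e-04 A

2.49e-04


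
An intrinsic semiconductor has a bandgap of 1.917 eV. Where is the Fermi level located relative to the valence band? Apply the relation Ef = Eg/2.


Step 1: For an intrinsic semiconductor, the Fermi level sits at midgap.
Step 2: Ef = Eg / 2 = 1.917 / 2 = 0.9585 eV

0.9585


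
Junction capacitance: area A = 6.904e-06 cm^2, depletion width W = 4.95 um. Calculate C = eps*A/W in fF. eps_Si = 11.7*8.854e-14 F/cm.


Step 1: eps_Si = 11.7 * 8.854e-14 = 1.035918e-12 F/cm
Step 2: W in cm = 4.95 * 1e-4 = 4.95e-04 cm
Step 3: C = 1.035918e-12 * 6.904e-06 / 4.95e-04 = 1.444844e-14 F
Step 4: C = 14.45 fF

14.45


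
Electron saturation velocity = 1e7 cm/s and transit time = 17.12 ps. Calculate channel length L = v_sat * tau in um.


Step 1: tau in seconds = 17.12 ps * 1e-12 = 1.7120e-11 s
Step 2: L = v_sat * tau = 1e7 * 1.7120e-11 = 1.7120e-04 cm
Step 3: L in um = 1.7120e-04 * 1e4 = 1.712 um

1.712


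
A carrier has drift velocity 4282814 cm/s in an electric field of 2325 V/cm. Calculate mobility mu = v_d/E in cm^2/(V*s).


Step 1: mu = v_d / E
Step 2: mu = 4282814 / 2325
Step 3: mu = 1842.07 cm^2/(V*s)

1842.07


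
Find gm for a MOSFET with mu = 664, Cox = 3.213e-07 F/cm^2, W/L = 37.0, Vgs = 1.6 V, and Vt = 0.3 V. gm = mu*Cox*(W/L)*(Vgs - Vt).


Step 1: Vov = Vgs - Vt = 1.6 - 0.3 = 1.3 V
Step 2: gm = mu * Cox * (W/L) * Vov
Step 3: gm = 664 * 3.213e-07 * 37.0 * 1.3 = 1.03e-02 S

1.03e-02


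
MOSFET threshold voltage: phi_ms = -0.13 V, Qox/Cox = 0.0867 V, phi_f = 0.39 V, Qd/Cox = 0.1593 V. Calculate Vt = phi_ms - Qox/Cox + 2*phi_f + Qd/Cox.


Step 1: Vt = phi_ms - Qox/Cox + 2*phi_f + Qd/Cox
Step 2: Vt = -0.13 - 0.0867 + 2*0.39 + 0.1593
Step 3: Vt = -0.13 - 0.0867 + 0.78 + 0.1593
Step 4: Vt = 0.7226 V

0.7226


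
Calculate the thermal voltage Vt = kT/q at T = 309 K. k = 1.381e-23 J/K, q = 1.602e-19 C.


Step 1: kT = 1.381e-23 * 309 = 4.26729e-21 J
Step 2: Vt = kT/q = 4.26729e-21 / 1.602e-19
Step 3: Vt = 0.02664 V

0.02664


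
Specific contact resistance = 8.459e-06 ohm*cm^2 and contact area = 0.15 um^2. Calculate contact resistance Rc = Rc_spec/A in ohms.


Step 1: Convert area to cm^2: 0.15 um^2 = 1.5000e-09 cm^2
Step 2: Rc = Rc_spec / A = 8.459e-06 / 1.5000e-09
Step 3: Rc = 5.64e+03 ohms

5.64e+03


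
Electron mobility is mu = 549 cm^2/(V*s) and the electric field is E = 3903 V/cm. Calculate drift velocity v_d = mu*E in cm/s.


Step 1: v_d = mu * E
Step 2: v_d = 549 * 3903 = 2142747
Step 3: v_d = 2.14e+06 cm/s

2.14e+06


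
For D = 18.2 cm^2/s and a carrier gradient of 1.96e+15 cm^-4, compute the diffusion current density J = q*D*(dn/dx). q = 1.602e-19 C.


Step 1: J = q * D * (dn/dx)
Step 2: J = 1.602e-19 * 18.2 * 1.96e+15
Step 3: J = 5.71e-03 A/cm^2

5.71e-03


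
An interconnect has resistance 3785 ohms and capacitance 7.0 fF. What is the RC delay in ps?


Step 1: tau = R * C
Step 2: tau = 3785 * 7.0 fF = 3785 * 7.0e-15 F
Step 3: tau = 2.6495e-11 s = 26.495 ps

26.495


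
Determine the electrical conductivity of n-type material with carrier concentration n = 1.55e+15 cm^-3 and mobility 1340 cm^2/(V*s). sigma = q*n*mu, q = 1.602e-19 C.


Step 1: sigma = q * n * mu
Step 2: sigma = 1.602e-19 * 1.55e+15 * 1340
Step 3: sigma = 3.327e-01 S/cm

3.327e-01


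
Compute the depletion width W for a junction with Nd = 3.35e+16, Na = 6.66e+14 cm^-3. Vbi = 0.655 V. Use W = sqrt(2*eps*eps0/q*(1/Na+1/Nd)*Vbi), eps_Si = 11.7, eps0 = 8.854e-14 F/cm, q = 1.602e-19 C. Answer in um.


Step 1: 1/Na + 1/Nd = 1/6.66e+14 + 1/3.35e+16 = 1.53135e-15
Step 2: 2*eps*eps0/q = 2*11.7*8.854e-14/1.602e-19 = 1.293281e+07
Step 3: W^2 = 1.293281e+07 * 1.53135e-15 * 0.655 = 1.29721e-08
Step 4: W = sqrt(1.29721e-08) = 1.139e-04 cm = 1.139 um

1.139


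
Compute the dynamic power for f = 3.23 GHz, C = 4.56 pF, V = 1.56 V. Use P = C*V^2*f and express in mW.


Step 1: V^2 = 1.56^2 = 2.4336 V^2
Step 2: P = C*V^2*f = 4.56e-12 F * 2.4336 * 3.23e9 Hz
Step 3: P = 3.584400768e-02 W
Step 4: P = 35.844 mW

35.844


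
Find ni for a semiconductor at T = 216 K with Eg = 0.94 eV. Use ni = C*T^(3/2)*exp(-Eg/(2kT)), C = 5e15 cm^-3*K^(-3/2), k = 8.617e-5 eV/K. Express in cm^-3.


Step 1: Compute kT = 8.617e-5 * 216 = 0.01861272 eV
Step 2: Exponent = -Eg/(2kT) = -0.94/(2*0.01861272) = -25.25155
Step 3: T^(3/2) = 216^1.5 = 3174.54
Step 4: ni = 5e15 * 3174.54 * exp(-25.25155) = 1.71e+08 cm^-3

1.71e+08


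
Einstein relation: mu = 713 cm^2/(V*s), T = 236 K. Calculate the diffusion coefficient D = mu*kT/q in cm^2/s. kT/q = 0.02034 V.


Step 1: D = mu * (kT/q)
Step 2: D = 713 * 0.02034
Step 3: D = 14.5 cm^2/s

14.5


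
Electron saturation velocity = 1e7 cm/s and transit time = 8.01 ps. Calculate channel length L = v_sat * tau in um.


Step 1: tau in seconds = 8.01 ps * 1e-12 = 8.0100e-12 s
Step 2: L = v_sat * tau = 1e7 * 8.0100e-12 = 8.0100e-05 cm
Step 3: L in um = 8.0100e-05 * 1e4 = 0.801 um

0.801


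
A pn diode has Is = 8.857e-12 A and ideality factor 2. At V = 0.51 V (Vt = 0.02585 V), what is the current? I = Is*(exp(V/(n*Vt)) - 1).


Step 1: V/(n*Vt) = 0.51/(2*0.02585) = 9.8646
Step 2: exp(9.8646) = 1.9237e+04
Step 3: I = 8.857e-12 * (1.9237e+04 - 1) = 1.70e-07 A

1.70e-07


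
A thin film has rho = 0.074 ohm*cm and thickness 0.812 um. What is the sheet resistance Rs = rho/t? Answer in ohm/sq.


Step 1: Convert thickness to cm: t = 0.812 um = 8.1200e-05 cm
Step 2: Rs = rho / t = 0.074 / 8.1200e-05
Step 3: Rs = 911.3 ohm/sq

911.3


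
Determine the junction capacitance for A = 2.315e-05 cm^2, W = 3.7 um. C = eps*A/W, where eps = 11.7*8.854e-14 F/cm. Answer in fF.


Step 1: eps_Si = 11.7 * 8.854e-14 = 1.035918e-12 F/cm
Step 2: W in cm = 3.7 * 1e-4 = 3.70e-04 cm
Step 3: C = 1.035918e-12 * 2.315e-05 / 3.70e-04 = 6.481487e-14 F
Step 4: C = 64.81 fF

64.81


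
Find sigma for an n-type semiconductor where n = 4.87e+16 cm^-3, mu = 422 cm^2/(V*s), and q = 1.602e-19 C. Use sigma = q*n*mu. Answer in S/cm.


Step 1: sigma = q * n * mu
Step 2: sigma = 1.602e-19 * 4.87e+16 * 422
Step 3: sigma = 3.292e+00 S/cm

3.292e+00


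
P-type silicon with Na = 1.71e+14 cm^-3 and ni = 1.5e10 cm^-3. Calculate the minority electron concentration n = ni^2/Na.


Step 1: Majority hole concentration p ≈ Na = 1.71e+14 cm^-3
Step 2: n = ni^2 / Na = (1.5e10)^2 / 1.71e+14
Step 3: n = 1.32e+06 cm^-3

1.32e+06


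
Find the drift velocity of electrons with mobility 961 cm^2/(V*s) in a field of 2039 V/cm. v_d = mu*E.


Step 1: v_d = mu * E
Step 2: v_d = 961 * 2039 = 1959479
Step 3: v_d = 1.96e+06 cm/s

1.96e+06


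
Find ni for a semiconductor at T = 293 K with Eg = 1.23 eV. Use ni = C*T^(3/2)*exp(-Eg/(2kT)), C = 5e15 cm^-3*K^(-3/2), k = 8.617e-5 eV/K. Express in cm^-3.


Step 1: Compute kT = 8.617e-5 * 293 = 0.02524781 eV
Step 2: Exponent = -Eg/(2kT) = -1.23/(2*0.02524781) = -24.35855
Step 3: T^(3/2) = 293^1.5 = 5015.35
Step 4: ni = 5e15 * 5015.35 * exp(-24.35855) = 6.61e+08 cm^-3

6.61e+08


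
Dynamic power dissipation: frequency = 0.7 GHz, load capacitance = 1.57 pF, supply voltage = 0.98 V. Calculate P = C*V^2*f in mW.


Step 1: V^2 = 0.98^2 = 0.9604 V^2
Step 2: P = C*V^2*f = 1.57e-12 F * 0.9604 * 0.7e9 Hz
Step 3: P = 1.0554796e-03 W
Step 4: P = 1.055 mW

1.055


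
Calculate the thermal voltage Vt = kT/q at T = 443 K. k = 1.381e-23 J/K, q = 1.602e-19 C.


Step 1: kT = 1.381e-23 * 443 = 6.11783e-21 J
Step 2: Vt = kT/q = 6.11783e-21 / 1.602e-19
Step 3: Vt = 0.03819 V

0.03819


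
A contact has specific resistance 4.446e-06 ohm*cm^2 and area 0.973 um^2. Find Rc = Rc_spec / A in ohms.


Step 1: Convert area to cm^2: 0.973 um^2 = 9.7300e-09 cm^2
Step 2: Rc = Rc_spec / A = 4.446e-06 / 9.7300e-09
Step 3: Rc = 4.57e+02 ohms

4.57e+02


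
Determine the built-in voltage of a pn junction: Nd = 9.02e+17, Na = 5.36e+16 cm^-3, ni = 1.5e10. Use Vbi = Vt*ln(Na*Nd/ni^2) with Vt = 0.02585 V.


Step 1: Compute Na*Nd/ni^2 = 5.36e+16 * 9.02e+17 / (1.5e10)^2 = 2.1488e+14
Step 2: ln(2.1488e+14) = 33.0011
Step 3: Vbi = 0.02585 * 33.0011 = 0.853 V

0.853


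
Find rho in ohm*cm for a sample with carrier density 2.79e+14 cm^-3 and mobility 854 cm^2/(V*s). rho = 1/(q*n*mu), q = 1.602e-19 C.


Step 1: sigma = q * n * mu = 1.602e-19 * 2.79e+14 * 854 = 3.81702e-02 S/cm
Step 2: rho = 1 / sigma = 1 / 3.81702e-02 = 26.2 ohm*cm

26.2


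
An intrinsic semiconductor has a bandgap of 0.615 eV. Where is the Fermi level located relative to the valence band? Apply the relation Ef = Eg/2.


Step 1: For an intrinsic semiconductor, the Fermi level sits at midgap.
Step 2: Ef = Eg / 2 = 0.615 / 2 = 0.3075 eV

0.3075


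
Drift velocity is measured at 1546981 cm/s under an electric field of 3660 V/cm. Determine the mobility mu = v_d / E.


Step 1: mu = v_d / E
Step 2: mu = 1546981 / 3660
Step 3: mu = 422.67 cm^2/(V*s)

422.67


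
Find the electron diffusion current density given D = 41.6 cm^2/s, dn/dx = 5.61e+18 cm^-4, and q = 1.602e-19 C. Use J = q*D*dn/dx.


Step 1: J = q * D * (dn/dx)
Step 2: J = 1.602e-19 * 41.6 * 5.61e+18
Step 3: J = 3.74e+01 A/cm^2

3.74e+01


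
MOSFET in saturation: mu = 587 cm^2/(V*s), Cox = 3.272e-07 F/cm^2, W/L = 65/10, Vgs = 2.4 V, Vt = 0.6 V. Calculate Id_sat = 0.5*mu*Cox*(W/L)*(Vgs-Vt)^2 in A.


Step 1: Overdrive voltage Vov = Vgs - Vt = 2.4 - 0.6 = 1.8 V
Step 2: W/L = 65/10 = 6.5
Step 3: Id = 0.5 * 587 * 3.272e-07 * 6.5 * 1.8^2
Step 4: Id = 2.02e-03 A

2.02e-03


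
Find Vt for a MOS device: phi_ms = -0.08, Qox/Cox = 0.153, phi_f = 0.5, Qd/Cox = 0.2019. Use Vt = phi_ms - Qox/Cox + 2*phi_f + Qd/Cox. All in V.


Step 1: Vt = phi_ms - Qox/Cox + 2*phi_f + Qd/Cox
Step 2: Vt = -0.08 - 0.153 + 2*0.5 + 0.2019
Step 3: Vt = -0.08 - 0.153 + 1.0 + 0.2019
Step 4: Vt = 0.9689 V

0.9689


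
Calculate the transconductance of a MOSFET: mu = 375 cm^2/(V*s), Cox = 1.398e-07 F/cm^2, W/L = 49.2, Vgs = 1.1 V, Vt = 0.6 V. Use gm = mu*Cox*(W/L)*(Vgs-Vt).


Step 1: Vov = Vgs - Vt = 1.1 - 0.6 = 0.5 V
Step 2: gm = mu * Cox * (W/L) * Vov
Step 3: gm = 375 * 1.398e-07 * 49.2 * 0.5 = 1.29e-03 S

1.29e-03


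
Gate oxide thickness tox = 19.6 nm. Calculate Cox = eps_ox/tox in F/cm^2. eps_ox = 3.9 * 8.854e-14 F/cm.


Step 1: eps_ox = 3.9 * 8.854e-14 = 3.45306e-13 F/cm
Step 2: tox in cm = 19.6 nm * 1e-7 = 1.9600e-06 cm
Step 3: Cox = 3.45306e-13 / 1.9600e-06 = 1.76e-07 F/cm^2

1.76e-07


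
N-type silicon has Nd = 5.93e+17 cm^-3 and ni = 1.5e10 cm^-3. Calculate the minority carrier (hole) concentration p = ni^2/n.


Step 1: Since Nd >> ni, n ≈ Nd = 5.93e+17 cm^-3
Step 2: p = ni^2 / n = (1.5e10)^2 / 5.93e+17
Step 3: p = 2.25e20 / 5.93e+17 = 3.79e+02 cm^-3

3.79e+02


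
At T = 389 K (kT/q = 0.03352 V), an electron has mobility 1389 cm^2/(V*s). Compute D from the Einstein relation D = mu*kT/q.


Step 1: D = mu * (kT/q)
Step 2: D = 1389 * 0.03352
Step 3: D = 46.56 cm^2/s

46.56


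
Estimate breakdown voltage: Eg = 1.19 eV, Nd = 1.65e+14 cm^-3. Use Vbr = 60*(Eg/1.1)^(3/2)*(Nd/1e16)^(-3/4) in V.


Step 1: Eg/1.1 = 1.19/1.1 = 1.081818
Step 2: (Eg/1.1)^1.5 = 1.081818^1.5 = 1.125204
Step 3: (Nd/1e16)^(-0.75) = (0.0165)^(-0.75) = 21.721361
Step 4: Vbr = 60 * 1.125204 * 21.721361 = 1466.5 V

1466.5


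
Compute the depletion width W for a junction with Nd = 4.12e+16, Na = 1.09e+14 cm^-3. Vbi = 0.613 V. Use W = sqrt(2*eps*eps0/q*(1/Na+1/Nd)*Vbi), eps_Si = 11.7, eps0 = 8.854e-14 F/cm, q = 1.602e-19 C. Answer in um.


Step 1: 1/Na + 1/Nd = 1/1.09e+14 + 1/4.12e+16 = 9.19858e-15
Step 2: 2*eps*eps0/q = 2*11.7*8.854e-14/1.602e-19 = 1.293281e+07
Step 3: W^2 = 1.293281e+07 * 9.19858e-15 * 0.613 = 7.29246e-08
Step 4: W = sqrt(7.29246e-08) = 2.700e-04 cm = 2.7 um

2.7


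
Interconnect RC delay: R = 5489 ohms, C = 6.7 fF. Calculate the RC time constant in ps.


Step 1: tau = R * C
Step 2: tau = 5489 * 6.7 fF = 5489 * 6.7e-15 F
Step 3: tau = 3.67763e-11 s = 36.7763 ps

36.7763


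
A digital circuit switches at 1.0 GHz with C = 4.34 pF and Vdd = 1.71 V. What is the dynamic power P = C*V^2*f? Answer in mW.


Step 1: V^2 = 1.71^2 = 2.9241 V^2
Step 2: P = C*V^2*f = 4.34e-12 F * 2.9241 * 1.0e9 Hz
Step 3: P = 1.2690594e-02 W
Step 4: P = 12.691 mW

12.691


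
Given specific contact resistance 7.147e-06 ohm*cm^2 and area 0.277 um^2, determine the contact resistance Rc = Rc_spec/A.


Step 1: Convert area to cm^2: 0.277 um^2 = 2.7700e-09 cm^2
Step 2: Rc = Rc_spec / A = 7.147e-06 / 2.7700e-09
Step 3: Rc = 2.58e+03 ohms

2.58e+03


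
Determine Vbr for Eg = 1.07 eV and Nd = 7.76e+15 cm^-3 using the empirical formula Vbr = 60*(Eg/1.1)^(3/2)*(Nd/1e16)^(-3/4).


Step 1: Eg/1.1 = 1.07/1.1 = 0.972727
Step 2: (Eg/1.1)^1.5 = 0.972727^1.5 = 0.959371
Step 3: (Nd/1e16)^(-0.75) = (0.776)^(-0.75) = 1.209494
Step 4: Vbr = 60 * 0.959371 * 1.209494 = 69.6 V

69.6


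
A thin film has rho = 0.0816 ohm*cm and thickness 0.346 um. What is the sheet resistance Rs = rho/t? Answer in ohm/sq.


Step 1: Convert thickness to cm: t = 0.346 um = 3.4600e-05 cm
Step 2: Rs = rho / t = 0.0816 / 3.4600e-05
Step 3: Rs = 2358.4 ohm/sq

2358.4


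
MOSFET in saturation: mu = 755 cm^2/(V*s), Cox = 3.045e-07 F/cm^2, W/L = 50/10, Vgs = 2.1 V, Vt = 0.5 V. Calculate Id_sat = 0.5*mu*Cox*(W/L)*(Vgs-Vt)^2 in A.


Step 1: Overdrive voltage Vov = Vgs - Vt = 2.1 - 0.5 = 1.6 V
Step 2: W/L = 50/10 = 5
Step 3: Id = 0.5 * 755 * 3.045e-07 * 5 * 1.6^2
Step 4: Id = 1.47e-03 A

1.47e-03


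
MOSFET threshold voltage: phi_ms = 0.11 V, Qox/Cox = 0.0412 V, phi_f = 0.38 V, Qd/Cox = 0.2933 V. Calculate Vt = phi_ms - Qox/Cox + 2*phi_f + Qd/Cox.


Step 1: Vt = phi_ms - Qox/Cox + 2*phi_f + Qd/Cox
Step 2: Vt = 0.11 - 0.0412 + 2*0.38 + 0.2933
Step 3: Vt = 0.11 - 0.0412 + 0.76 + 0.2933
Step 4: Vt = 1.1221 V

1.1221


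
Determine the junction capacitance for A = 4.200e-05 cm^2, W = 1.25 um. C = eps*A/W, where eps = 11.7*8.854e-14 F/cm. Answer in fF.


Step 1: eps_Si = 11.7 * 8.854e-14 = 1.035918e-12 F/cm
Step 2: W in cm = 1.25 * 1e-4 = 1.25e-04 cm
Step 3: C = 1.035918e-12 * 4.200e-05 / 1.25e-04 = 3.480684e-13 F
Step 4: C = 348.07 fF

348.07


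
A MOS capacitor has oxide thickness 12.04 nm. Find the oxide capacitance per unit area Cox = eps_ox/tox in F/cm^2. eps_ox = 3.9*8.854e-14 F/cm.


Step 1: eps_ox = 3.9 * 8.854e-14 = 3.45306e-13 F/cm
Step 2: tox in cm = 12.04 nm * 1e-7 = 1.2040e-06 cm
Step 3: Cox = 3.45306e-13 / 1.2040e-06 = 2.87e-07 F/cm^2

2.87e-07


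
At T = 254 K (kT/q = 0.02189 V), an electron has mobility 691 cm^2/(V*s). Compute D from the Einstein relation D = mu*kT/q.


Step 1: D = mu * (kT/q)
Step 2: D = 691 * 0.02189
Step 3: D = 15.13 cm^2/s

15.13


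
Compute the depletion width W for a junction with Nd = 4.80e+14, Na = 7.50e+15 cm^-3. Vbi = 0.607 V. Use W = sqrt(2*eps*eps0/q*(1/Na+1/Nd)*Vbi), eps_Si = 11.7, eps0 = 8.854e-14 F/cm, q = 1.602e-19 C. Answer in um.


Step 1: 1/Na + 1/Nd = 1/7.50e+15 + 1/4.80e+14 = 2.21667e-15
Step 2: 2*eps*eps0/q = 2*11.7*8.854e-14/1.602e-19 = 1.293281e+07
Step 3: W^2 = 1.293281e+07 * 2.21667e-15 * 0.607 = 1.74013e-08
Step 4: W = sqrt(1.74013e-08) = 1.319e-04 cm = 1.319 um

1.319


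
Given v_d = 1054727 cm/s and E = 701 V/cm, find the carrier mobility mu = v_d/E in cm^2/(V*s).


Step 1: mu = v_d / E
Step 2: mu = 1054727 / 701
Step 3: mu = 1504.6 cm^2/(V*s)

1504.6


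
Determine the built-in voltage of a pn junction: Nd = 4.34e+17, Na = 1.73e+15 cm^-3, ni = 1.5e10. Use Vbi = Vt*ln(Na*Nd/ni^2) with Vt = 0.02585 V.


Step 1: Compute Na*Nd/ni^2 = 1.73e+15 * 4.34e+17 / (1.5e10)^2 = 3.3370e+12
Step 2: ln(3.3370e+12) = 28.8361
Step 3: Vbi = 0.02585 * 28.8361 = 0.745 V

0.745


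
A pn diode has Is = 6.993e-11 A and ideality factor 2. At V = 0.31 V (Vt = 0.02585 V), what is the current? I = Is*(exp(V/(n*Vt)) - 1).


Step 1: V/(n*Vt) = 0.31/(2*0.02585) = 5.9961
Step 2: exp(5.9961) = 4.0186e+02
Step 3: I = 6.993e-11 * (4.0186e+02 - 1) = 2.80e-08 A

2.80e-08


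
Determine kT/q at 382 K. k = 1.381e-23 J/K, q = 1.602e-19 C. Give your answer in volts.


Step 1: kT = 1.381e-23 * 382 = 5.27542e-21 J
Step 2: Vt = kT/q = 5.27542e-21 / 1.602e-19
Step 3: Vt = 0.03293 V

0.03293


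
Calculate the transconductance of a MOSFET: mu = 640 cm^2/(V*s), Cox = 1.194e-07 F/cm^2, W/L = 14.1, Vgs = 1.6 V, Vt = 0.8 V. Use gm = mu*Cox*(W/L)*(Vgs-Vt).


Step 1: Vov = Vgs - Vt = 1.6 - 0.8 = 0.8 V
Step 2: gm = mu * Cox * (W/L) * Vov
Step 3: gm = 640 * 1.194e-07 * 14.1 * 0.8 = 8.62e-04 S

8.62e-04


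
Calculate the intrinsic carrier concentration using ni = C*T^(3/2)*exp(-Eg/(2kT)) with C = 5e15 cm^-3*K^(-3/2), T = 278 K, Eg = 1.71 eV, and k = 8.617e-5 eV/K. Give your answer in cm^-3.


Step 1: Compute kT = 8.617e-5 * 278 = 0.02395526 eV
Step 2: Exponent = -Eg/(2kT) = -1.71/(2*0.02395526) = -35.69153
Step 3: T^(3/2) = 278^1.5 = 4635.19
Step 4: ni = 5e15 * 4635.19 * exp(-35.69153) = 7.32e+03 cm^-3

7.32e+03


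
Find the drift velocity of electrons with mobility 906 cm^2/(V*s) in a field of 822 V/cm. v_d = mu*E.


Step 1: v_d = mu * E
Step 2: v_d = 906 * 822 = 744732
Step 3: v_d = 7.45e+05 cm/s

7.45e+05


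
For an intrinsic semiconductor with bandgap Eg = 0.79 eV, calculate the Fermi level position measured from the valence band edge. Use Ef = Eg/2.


Step 1: For an intrinsic semiconductor, the Fermi level sits at midgap.
Step 2: Ef = Eg / 2 = 0.79 / 2 = 0.395 eV

0.395


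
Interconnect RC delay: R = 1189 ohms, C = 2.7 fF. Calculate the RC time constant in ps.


Step 1: tau = R * C
Step 2: tau = 1189 * 2.7 fF = 1189 * 2.7e-15 F
Step 3: tau = 3.2103e-12 s = 3.2103 ps

3.2103


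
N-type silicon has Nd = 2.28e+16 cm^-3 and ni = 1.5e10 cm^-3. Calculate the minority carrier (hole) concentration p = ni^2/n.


Step 1: Since Nd >> ni, n ≈ Nd = 2.28e+16 cm^-3
Step 2: p = ni^2 / n = (1.5e10)^2 / 2.28e+16
Step 3: p = 2.25e20 / 2.28e+16 = 9.87e+03 cm^-3

9.87e+03


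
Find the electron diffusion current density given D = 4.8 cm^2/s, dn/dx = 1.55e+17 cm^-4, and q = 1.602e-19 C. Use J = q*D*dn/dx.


Step 1: J = q * D * (dn/dx)
Step 2: J = 1.602e-19 * 4.8 * 1.55e+17
Step 3: J = 1.19e-01 A/cm^2

1.19e-01


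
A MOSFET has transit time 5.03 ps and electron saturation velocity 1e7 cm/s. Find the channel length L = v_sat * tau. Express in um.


Step 1: tau in seconds = 5.03 ps * 1e-12 = 5.0300e-12 s
Step 2: L = v_sat * tau = 1e7 * 5.0300e-12 = 5.0300e-05 cm
Step 3: L in um = 5.0300e-05 * 1e4 = 0.503 um

0.503


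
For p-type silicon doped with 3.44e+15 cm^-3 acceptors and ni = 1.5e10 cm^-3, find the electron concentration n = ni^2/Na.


Step 1: Majority hole concentration p ≈ Na = 3.44e+15 cm^-3
Step 2: n = ni^2 / Na = (1.5e10)^2 / 3.44e+15
Step 3: n = 6.54e+04 cm^-3

6.54e+04


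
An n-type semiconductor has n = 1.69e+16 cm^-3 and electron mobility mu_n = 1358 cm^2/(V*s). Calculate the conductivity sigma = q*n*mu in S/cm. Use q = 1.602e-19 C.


Step 1: sigma = q * n * mu
Step 2: sigma = 1.602e-19 * 1.69e+16 * 1358
Step 3: sigma = 3.677e+00 S/cm

3.677e+00


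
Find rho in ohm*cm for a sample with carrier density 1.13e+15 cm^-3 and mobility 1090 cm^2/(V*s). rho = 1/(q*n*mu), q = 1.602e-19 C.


Step 1: sigma = q * n * mu = 1.602e-19 * 1.13e+15 * 1090 = 1.97318e-01 S/cm
Step 2: rho = 1 / sigma = 1 / 1.97318e-01 = 5.068 ohm*cm

5.068


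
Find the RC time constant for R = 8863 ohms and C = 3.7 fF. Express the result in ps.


Step 1: tau = R * C
Step 2: tau = 8863 * 3.7 fF = 8863 * 3.7e-15 F
Step 3: tau = 3.27931e-11 s = 32.7931 ps

32.7931


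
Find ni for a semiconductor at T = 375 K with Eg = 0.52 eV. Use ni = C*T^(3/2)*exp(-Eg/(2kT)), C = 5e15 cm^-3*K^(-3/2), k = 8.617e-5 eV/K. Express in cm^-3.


Step 1: Compute kT = 8.617e-5 * 375 = 0.03231375 eV
Step 2: Exponent = -Eg/(2kT) = -0.52/(2*0.03231375) = -8.04611
Step 3: T^(3/2) = 375^1.5 = 7261.84
Step 4: ni = 5e15 * 7261.84 * exp(-8.04611) = 1.16e+16 cm^-3

1.16e+16


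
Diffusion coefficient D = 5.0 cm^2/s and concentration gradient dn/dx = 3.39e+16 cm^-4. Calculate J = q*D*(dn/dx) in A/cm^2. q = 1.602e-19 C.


Step 1: J = q * D * (dn/dx)
Step 2: J = 1.602e-19 * 5.0 * 3.39e+16
Step 3: J = 2.72e-02 A/cm^2

2.72e-02


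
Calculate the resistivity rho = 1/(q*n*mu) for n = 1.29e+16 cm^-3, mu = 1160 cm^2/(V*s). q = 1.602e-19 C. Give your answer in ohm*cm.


Step 1: sigma = q * n * mu = 1.602e-19 * 1.29e+16 * 1160 = 2.39723e+00 S/cm
Step 2: rho = 1 / sigma = 1 / 2.39723e+00 = 0.4171 ohm*cm

0.4171


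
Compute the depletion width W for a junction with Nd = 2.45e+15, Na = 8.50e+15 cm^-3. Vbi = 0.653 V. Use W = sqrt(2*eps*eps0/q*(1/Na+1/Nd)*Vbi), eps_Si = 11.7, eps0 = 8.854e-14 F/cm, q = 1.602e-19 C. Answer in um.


Step 1: 1/Na + 1/Nd = 1/8.50e+15 + 1/2.45e+15 = 5.25810e-16
Step 2: 2*eps*eps0/q = 2*11.7*8.854e-14/1.602e-19 = 1.293281e+07
Step 3: W^2 = 1.293281e+07 * 5.25810e-16 * 0.653 = 4.44053e-09
Step 4: W = sqrt(4.44053e-09) = 6.664e-05 cm = 0.6664 um

0.6664


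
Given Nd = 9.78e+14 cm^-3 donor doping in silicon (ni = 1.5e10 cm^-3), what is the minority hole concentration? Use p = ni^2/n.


Step 1: Since Nd >> ni, n ≈ Nd = 9.78e+14 cm^-3
Step 2: p = ni^2 / n = (1.5e10)^2 / 9.78e+14
Step 3: p = 2.25e20 / 9.78e+14 = 2.30e+05 cm^-3

2.30e+05


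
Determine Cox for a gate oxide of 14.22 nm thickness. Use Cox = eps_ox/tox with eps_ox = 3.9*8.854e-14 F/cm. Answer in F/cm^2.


Step 1: eps_ox = 3.9 * 8.854e-14 = 3.45306e-13 F/cm
Step 2: tox in cm = 14.22 nm * 1e-7 = 1.4220e-06 cm
Step 3: Cox = 3.45306e-13 / 1.4220e-06 = 2.43e-07 F/cm^2

2.43e-07


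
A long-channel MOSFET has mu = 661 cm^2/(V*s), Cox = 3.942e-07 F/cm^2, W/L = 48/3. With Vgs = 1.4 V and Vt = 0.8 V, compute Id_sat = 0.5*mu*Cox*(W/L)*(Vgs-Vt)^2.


Step 1: Overdrive voltage Vov = Vgs - Vt = 1.4 - 0.8 = 0.6 V
Step 2: W/L = 48/3 = 16
Step 3: Id = 0.5 * 661 * 3.942e-07 * 16 * 0.6^2
Step 4: Id = 7.50e-04 A

7.50e-04


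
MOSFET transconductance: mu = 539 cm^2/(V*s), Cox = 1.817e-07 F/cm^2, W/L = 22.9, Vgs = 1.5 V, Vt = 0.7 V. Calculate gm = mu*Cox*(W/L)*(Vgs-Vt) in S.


Step 1: Vov = Vgs - Vt = 1.5 - 0.7 = 0.8 V
Step 2: gm = mu * Cox * (W/L) * Vov
Step 3: gm = 539 * 1.817e-07 * 22.9 * 0.8 = 1.79e-03 S

1.79e-03


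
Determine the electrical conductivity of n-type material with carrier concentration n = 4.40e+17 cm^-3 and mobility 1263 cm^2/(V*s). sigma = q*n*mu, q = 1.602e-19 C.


Step 1: sigma = q * n * mu
Step 2: sigma = 1.602e-19 * 4.40e+17 * 1263
Step 3: sigma = 8.903e+01 S/cm

8.903e+01


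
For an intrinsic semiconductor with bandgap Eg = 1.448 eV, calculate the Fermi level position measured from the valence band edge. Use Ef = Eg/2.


Step 1: For an intrinsic semiconductor, the Fermi level sits at midgap.
Step 2: Ef = Eg / 2 = 1.448 / 2 = 0.724 eV

0.724


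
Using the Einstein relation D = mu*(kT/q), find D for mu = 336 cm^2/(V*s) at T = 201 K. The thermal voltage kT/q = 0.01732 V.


Step 1: D = mu * (kT/q)
Step 2: D = 336 * 0.01732
Step 3: D = 5.82 cm^2/s

5.82


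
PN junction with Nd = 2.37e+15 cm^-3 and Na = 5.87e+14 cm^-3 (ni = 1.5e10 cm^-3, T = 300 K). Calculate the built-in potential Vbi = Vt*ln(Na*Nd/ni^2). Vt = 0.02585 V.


Step 1: Compute Na*Nd/ni^2 = 5.87e+14 * 2.37e+15 / (1.5e10)^2 = 6.1831e+09
Step 2: ln(6.1831e+09) = 22.5451
Step 3: Vbi = 0.02585 * 22.5451 = 0.583 V

0.583


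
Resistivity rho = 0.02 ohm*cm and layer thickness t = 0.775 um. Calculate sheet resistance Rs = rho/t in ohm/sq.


Step 1: Convert thickness to cm: t = 0.775 um = 7.7500e-05 cm
Step 2: Rs = rho / t = 0.02 / 7.7500e-05
Step 3: Rs = 258.1 ohm/sq

258.1


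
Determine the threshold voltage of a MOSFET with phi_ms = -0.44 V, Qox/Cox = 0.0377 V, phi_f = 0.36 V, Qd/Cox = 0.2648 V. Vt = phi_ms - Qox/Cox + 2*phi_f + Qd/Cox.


Step 1: Vt = phi_ms - Qox/Cox + 2*phi_f + Qd/Cox
Step 2: Vt = -0.44 - 0.0377 + 2*0.36 + 0.2648
Step 3: Vt = -0.44 - 0.0377 + 0.72 + 0.2648
Step 4: Vt = 0.5071 V

0.5071


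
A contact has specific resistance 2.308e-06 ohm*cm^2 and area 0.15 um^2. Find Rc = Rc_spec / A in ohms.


Step 1: Convert area to cm^2: 0.15 um^2 = 1.5000e-09 cm^2
Step 2: Rc = Rc_spec / A = 2.308e-06 / 1.5000e-09
Step 3: Rc = 1.54e+03 ohms

1.54e+03


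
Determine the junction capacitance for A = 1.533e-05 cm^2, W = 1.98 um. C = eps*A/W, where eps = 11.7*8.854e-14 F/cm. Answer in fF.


Step 1: eps_Si = 11.7 * 8.854e-14 = 1.035918e-12 F/cm
Step 2: W in cm = 1.98 * 1e-4 = 1.98e-04 cm
Step 3: C = 1.035918e-12 * 1.533e-05 / 1.98e-04 = 8.020517e-14 F
Step 4: C = 80.21 fF

80.21


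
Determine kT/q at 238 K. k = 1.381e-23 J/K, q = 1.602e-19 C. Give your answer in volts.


Step 1: kT = 1.381e-23 * 238 = 3.28678e-21 J
Step 2: Vt = kT/q = 3.28678e-21 / 1.602e-19
Step 3: Vt = 0.02052 V

0.02052


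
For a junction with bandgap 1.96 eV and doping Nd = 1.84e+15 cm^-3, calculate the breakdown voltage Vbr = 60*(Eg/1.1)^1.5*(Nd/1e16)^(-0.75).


Step 1: Eg/1.1 = 1.96/1.1 = 1.781818
Step 2: (Eg/1.1)^1.5 = 1.781818^1.5 = 2.378455
Step 3: (Nd/1e16)^(-0.75) = (0.184)^(-0.75) = 3.559481
Step 4: Vbr = 60 * 2.378455 * 3.559481 = 508.0 V

508.0


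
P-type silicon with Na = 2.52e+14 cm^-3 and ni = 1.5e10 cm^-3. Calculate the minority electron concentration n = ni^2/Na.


Step 1: Majority hole concentration p ≈ Na = 2.52e+14 cm^-3
Step 2: n = ni^2 / Na = (1.5e10)^2 / 2.52e+14
Step 3: n = 8.93e+05 cm^-3

8.93e+05


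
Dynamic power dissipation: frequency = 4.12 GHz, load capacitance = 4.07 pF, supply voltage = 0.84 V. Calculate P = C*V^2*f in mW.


Step 1: V^2 = 0.84^2 = 0.7056 V^2
Step 2: P = C*V^2*f = 4.07e-12 F * 0.7056 * 4.12e9 Hz
Step 3: P = 1.183178304e-02 W
Step 4: P = 11.832 mW

11.832


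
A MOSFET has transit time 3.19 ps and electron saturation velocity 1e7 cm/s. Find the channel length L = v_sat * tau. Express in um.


Step 1: tau in seconds = 3.19 ps * 1e-12 = 3.1900e-12 s
Step 2: L = v_sat * tau = 1e7 * 3.1900e-12 = 3.1900e-05 cm
Step 3: L in um = 3.1900e-05 * 1e4 = 0.319 um

0.319


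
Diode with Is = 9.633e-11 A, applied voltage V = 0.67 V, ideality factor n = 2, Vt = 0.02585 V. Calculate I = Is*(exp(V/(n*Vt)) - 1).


Step 1: V/(n*Vt) = 0.67/(2*0.02585) = 12.9594
Step 2: exp(12.9594) = 4.2481e+05
Step 3: I = 9.633e-11 * (4.2481e+05 - 1) = 4.09e-05 A

4.09e-05


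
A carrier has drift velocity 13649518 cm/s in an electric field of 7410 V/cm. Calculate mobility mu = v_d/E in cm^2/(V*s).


Step 1: mu = v_d / E
Step 2: mu = 13649518 / 7410
Step 3: mu = 1842.04 cm^2/(V*s)

1842.04


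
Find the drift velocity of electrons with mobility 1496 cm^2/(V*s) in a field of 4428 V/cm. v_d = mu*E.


Step 1: v_d = mu * E
Step 2: v_d = 1496 * 4428 = 6624288
Step 3: v_d = 6.62e+06 cm/s

6.62e+06


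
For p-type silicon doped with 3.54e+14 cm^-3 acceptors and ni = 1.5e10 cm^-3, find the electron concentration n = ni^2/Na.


Step 1: Majority hole concentration p ≈ Na = 3.54e+14 cm^-3
Step 2: n = ni^2 / Na = (1.5e10)^2 / 3.54e+14
Step 3: n = 6.36e+05 cm^-3

6.36e+05


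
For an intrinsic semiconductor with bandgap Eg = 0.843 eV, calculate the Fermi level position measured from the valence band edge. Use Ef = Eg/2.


Step 1: For an intrinsic semiconductor, the Fermi level sits at midgap.
Step 2: Ef = Eg / 2 = 0.843 / 2 = 0.4215 eV

0.4215


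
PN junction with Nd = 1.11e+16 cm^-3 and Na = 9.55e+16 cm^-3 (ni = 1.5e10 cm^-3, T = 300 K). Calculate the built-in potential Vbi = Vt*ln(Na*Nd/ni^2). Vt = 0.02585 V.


Step 1: Compute Na*Nd/ni^2 = 9.55e+16 * 1.11e+16 / (1.5e10)^2 = 4.7113e+12
Step 2: ln(4.7113e+12) = 29.1810
Step 3: Vbi = 0.02585 * 29.1810 = 0.754 V

0.754


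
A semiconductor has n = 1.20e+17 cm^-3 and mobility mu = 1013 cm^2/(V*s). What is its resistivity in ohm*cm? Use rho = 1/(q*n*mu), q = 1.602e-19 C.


Step 1: sigma = q * n * mu = 1.602e-19 * 1.20e+17 * 1013 = 1.94739e+01 S/cm
Step 2: rho = 1 / sigma = 1 / 1.94739e+01 = 0.05135 ohm*cm

0.05135


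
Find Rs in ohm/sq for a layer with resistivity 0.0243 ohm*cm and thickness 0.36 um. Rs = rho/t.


Step 1: Convert thickness to cm: t = 0.36 um = 3.6000e-05 cm
Step 2: Rs = rho / t = 0.0243 / 3.6000e-05
Step 3: Rs = 675.0 ohm/sq

675.0


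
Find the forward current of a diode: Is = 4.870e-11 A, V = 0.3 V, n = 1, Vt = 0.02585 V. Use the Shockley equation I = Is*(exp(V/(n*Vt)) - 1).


Step 1: V/(n*Vt) = 0.3/(1*0.02585) = 11.6054
Step 2: exp(11.6054) = 1.0969e+05
Step 3: I = 4.870e-11 * (1.0969e+05 - 1) = 5.34e-06 A

5.34e-06


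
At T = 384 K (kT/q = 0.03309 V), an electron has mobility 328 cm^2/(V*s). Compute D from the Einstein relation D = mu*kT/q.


Step 1: D = mu * (kT/q)
Step 2: D = 328 * 0.03309
Step 3: D = 10.85 cm^2/s

10.85


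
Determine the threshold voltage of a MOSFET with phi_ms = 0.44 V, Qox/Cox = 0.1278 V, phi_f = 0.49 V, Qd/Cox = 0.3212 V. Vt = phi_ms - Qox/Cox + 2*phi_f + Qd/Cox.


Step 1: Vt = phi_ms - Qox/Cox + 2*phi_f + Qd/Cox
Step 2: Vt = 0.44 - 0.1278 + 2*0.49 + 0.3212
Step 3: Vt = 0.44 - 0.1278 + 0.98 + 0.3212
Step 4: Vt = 1.6134 V

1.6134


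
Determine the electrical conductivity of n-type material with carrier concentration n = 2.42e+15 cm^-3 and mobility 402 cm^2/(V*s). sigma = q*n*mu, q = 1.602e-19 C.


Step 1: sigma = q * n * mu
Step 2: sigma = 1.602e-19 * 2.42e+15 * 402
Step 3: sigma = 1.558e-01 S/cm

1.558e-01


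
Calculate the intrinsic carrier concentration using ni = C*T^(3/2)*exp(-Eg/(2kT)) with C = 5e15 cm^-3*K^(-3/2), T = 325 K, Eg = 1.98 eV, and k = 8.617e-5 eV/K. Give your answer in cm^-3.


Step 1: Compute kT = 8.617e-5 * 325 = 0.02800525 eV
Step 2: Exponent = -Eg/(2kT) = -1.98/(2*0.02800525) = -35.35051
Step 3: T^(3/2) = 325^1.5 = 5859.02
Step 4: ni = 5e15 * 5859.02 * exp(-35.35051) = 1.30e+04 cm^-3

1.30e+04


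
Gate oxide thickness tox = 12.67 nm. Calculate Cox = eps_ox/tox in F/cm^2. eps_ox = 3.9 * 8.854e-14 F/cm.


Step 1: eps_ox = 3.9 * 8.854e-14 = 3.45306e-13 F/cm
Step 2: tox in cm = 12.67 nm * 1e-7 = 1.2670e-06 cm
Step 3: Cox = 3.45306e-13 / 1.2670e-06 = 2.73e-07 F/cm^2

2.73e-07


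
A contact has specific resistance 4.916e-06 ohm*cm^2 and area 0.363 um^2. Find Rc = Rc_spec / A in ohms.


Step 1: Convert area to cm^2: 0.363 um^2 = 3.6300e-09 cm^2
Step 2: Rc = Rc_spec / A = 4.916e-06 / 3.6300e-09
Step 3: Rc = 1.35e+03 ohms

1.35e+03


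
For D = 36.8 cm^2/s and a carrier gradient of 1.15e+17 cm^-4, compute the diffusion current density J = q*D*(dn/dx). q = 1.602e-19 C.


Step 1: J = q * D * (dn/dx)
Step 2: J = 1.602e-19 * 36.8 * 1.15e+17
Step 3: J = 6.78e-01 A/cm^2

6.78e-01


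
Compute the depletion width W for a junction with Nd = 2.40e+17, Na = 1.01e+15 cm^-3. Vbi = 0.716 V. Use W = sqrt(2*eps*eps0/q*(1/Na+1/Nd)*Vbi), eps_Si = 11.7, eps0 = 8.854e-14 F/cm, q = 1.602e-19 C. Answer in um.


Step 1: 1/Na + 1/Nd = 1/1.01e+15 + 1/2.40e+17 = 9.94266e-16
Step 2: 2*eps*eps0/q = 2*11.7*8.854e-14/1.602e-19 = 1.293281e+07
Step 3: W^2 = 1.293281e+07 * 9.94266e-16 * 0.716 = 9.20680e-09
Step 4: W = sqrt(9.20680e-09) = 9.595e-05 cm = 0.9595 um

0.9595


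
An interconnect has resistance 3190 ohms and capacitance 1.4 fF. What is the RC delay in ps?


Step 1: tau = R * C
Step 2: tau = 3190 * 1.4 fF = 3190 * 1.4e-15 F
Step 3: tau = 4.466e-12 s = 4.466 ps

4.466


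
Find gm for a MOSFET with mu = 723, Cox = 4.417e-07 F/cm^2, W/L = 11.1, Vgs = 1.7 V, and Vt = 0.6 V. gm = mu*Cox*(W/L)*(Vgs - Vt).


Step 1: Vov = Vgs - Vt = 1.7 - 0.6 = 1.1 V
Step 2: gm = mu * Cox * (W/L) * Vov
Step 3: gm = 723 * 4.417e-07 * 11.1 * 1.1 = 3.90e-03 S

3.90e-03


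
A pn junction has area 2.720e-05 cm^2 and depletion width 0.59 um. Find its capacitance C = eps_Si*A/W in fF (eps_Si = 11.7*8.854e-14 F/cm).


Step 1: eps_Si = 11.7 * 8.854e-14 = 1.035918e-12 F/cm
Step 2: W in cm = 0.59 * 1e-4 = 5.90e-05 cm
Step 3: C = 1.035918e-12 * 2.720e-05 / 5.90e-05 = 4.775758e-13 F
Step 4: C = 477.58 fF

477.58


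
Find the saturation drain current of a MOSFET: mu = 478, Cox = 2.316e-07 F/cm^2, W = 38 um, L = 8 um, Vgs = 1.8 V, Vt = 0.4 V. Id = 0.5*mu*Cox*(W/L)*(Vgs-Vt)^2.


Step 1: Overdrive voltage Vov = Vgs - Vt = 1.8 - 0.4 = 1.4 V
Step 2: W/L = 38/8 = 4.75
Step 3: Id = 0.5 * 478 * 2.316e-07 * 4.75 * 1.4^2
Step 4: Id = 5.15e-04 A

5.15e-04


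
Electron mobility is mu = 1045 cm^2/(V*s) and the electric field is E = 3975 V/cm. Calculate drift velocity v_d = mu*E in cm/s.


Step 1: v_d = mu * E
Step 2: v_d = 1045 * 3975 = 4153875
Step 3: v_d = 4.15e+06 cm/s

4.15e+06


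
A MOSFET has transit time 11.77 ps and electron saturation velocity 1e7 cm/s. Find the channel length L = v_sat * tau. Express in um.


Step 1: tau in seconds = 11.77 ps * 1e-12 = 1.1770e-11 s
Step 2: L = v_sat * tau = 1e7 * 1.1770e-11 = 1.1770e-04 cm
Step 3: L in um = 1.1770e-04 * 1e4 = 1.177 um

1.177


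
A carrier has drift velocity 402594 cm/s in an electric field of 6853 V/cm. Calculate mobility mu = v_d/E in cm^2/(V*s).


Step 1: mu = v_d / E
Step 2: mu = 402594 / 6853
Step 3: mu = 58.75 cm^2/(V*s)

58.75


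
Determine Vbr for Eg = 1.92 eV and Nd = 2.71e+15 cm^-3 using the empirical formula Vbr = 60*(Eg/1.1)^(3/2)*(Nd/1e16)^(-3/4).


Step 1: Eg/1.1 = 1.92/1.1 = 1.745455
Step 2: (Eg/1.1)^1.5 = 1.745455^1.5 = 2.306020
Step 3: (Nd/1e16)^(-0.75) = (0.271)^(-0.75) = 2.662398
Step 4: Vbr = 60 * 2.306020 * 2.662398 = 368.4 V

368.4


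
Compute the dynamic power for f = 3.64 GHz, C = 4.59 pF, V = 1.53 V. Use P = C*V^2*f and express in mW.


Step 1: V^2 = 1.53^2 = 2.3409 V^2
Step 2: P = C*V^2*f = 4.59e-12 F * 2.3409 * 3.64e9 Hz
Step 3: P = 3.911082084e-02 W
Step 4: P = 39.111 mW

39.111


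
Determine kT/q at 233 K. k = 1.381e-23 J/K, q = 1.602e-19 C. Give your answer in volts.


Step 1: kT = 1.381e-23 * 233 = 3.21773e-21 J
Step 2: Vt = kT/q = 3.21773e-21 / 1.602e-19
Step 3: Vt = 0.02009 V

0.02009


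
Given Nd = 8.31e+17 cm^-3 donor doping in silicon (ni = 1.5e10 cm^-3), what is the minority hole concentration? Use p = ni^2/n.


Step 1: Since Nd >> ni, n ≈ Nd = 8.31e+17 cm^-3
Step 2: p = ni^2 / n = (1.5e10)^2 / 8.31e+17
Step 3: p = 2.25e20 / 8.31e+17 = 2.71e+02 cm^-3

2.71e+02


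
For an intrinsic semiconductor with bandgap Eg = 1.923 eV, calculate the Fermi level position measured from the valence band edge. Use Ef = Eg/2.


Step 1: For an intrinsic semiconductor, the Fermi level sits at midgap.
Step 2: Ef = Eg / 2 = 1.923 / 2 = 0.9615 eV

0.9615


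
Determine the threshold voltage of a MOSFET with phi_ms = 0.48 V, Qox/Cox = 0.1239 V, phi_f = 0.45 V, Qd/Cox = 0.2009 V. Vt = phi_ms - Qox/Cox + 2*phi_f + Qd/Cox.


Step 1: Vt = phi_ms - Qox/Cox + 2*phi_f + Qd/Cox
Step 2: Vt = 0.48 - 0.1239 + 2*0.45 + 0.2009
Step 3: Vt = 0.48 - 0.1239 + 0.9 + 0.2009
Step 4: Vt = 1.457 V

1.457


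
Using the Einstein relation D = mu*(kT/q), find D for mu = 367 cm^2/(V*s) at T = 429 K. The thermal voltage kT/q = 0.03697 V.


Step 1: D = mu * (kT/q)
Step 2: D = 367 * 0.03697
Step 3: D = 13.57 cm^2/s

13.57


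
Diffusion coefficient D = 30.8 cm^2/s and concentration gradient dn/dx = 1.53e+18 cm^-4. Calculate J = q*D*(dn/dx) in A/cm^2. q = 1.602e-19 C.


Step 1: J = q * D * (dn/dx)
Step 2: J = 1.602e-19 * 30.8 * 1.53e+18
Step 3: J = 7.55e+00 A/cm^2

7.55e+00


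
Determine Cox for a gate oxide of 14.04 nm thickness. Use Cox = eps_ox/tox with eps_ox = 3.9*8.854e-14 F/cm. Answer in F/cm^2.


Step 1: eps_ox = 3.9 * 8.854e-14 = 3.45306e-13 F/cm
Step 2: tox in cm = 14.04 nm * 1e-7 = 1.4040e-06 cm
Step 3: Cox = 3.45306e-13 / 1.4040e-06 = 2.46e-07 F/cm^2

2.46e-07


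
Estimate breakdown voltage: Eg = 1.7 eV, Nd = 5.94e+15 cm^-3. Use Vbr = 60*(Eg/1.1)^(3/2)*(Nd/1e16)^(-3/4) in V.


Step 1: Eg/1.1 = 1.7/1.1 = 1.545455
Step 2: (Eg/1.1)^1.5 = 1.545455^1.5 = 1.921253
Step 3: (Nd/1e16)^(-0.75) = (0.594)^(-0.75) = 1.477951
Step 4: Vbr = 60 * 1.921253 * 1.477951 = 170.4 V

170.4


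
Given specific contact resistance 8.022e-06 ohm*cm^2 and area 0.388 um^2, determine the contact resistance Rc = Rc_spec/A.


Step 1: Convert area to cm^2: 0.388 um^2 = 3.8800e-09 cm^2
Step 2: Rc = Rc_spec / A = 8.022e-06 / 3.8800e-09
Step 3: Rc = 2.07e+03 ohms

2.07e+03


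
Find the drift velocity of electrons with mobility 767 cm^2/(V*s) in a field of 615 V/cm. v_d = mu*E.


Step 1: v_d = mu * E
Step 2: v_d = 767 * 615 = 471705
Step 3: v_d = 4.72e+05 cm/s

4.72e+05


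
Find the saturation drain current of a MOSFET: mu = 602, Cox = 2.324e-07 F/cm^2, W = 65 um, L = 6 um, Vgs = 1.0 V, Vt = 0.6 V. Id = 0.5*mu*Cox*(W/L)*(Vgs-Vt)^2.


Step 1: Overdrive voltage Vov = Vgs - Vt = 1.0 - 0.6 = 0.4 V
Step 2: W/L = 65/6 = 10.8333
Step 3: Id = 0.5 * 602 * 2.324e-07 * 10.8333 * 0.4^2
Step 4: Id = 1.21e-04 A

1.21e-04


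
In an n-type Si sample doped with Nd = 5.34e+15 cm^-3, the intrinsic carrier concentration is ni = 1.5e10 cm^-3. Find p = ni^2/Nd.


Step 1: Since Nd >> ni, n ≈ Nd = 5.34e+15 cm^-3
Step 2: p = ni^2 / n = (1.5e10)^2 / 5.34e+15
Step 3: p = 2.25e20 / 5.34e+15 = 4.21e+04 cm^-3

4.21e+04


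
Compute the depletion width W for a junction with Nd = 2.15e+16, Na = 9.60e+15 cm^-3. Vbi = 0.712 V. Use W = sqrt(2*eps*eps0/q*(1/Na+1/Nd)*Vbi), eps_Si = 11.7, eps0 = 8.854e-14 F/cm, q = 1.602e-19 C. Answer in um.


Step 1: 1/Na + 1/Nd = 1/9.60e+15 + 1/2.15e+16 = 1.50678e-16
Step 2: 2*eps*eps0/q = 2*11.7*8.854e-14/1.602e-19 = 1.293281e+07
Step 3: W^2 = 1.293281e+07 * 1.50678e-16 * 0.712 = 1.38747e-09
Step 4: W = sqrt(1.38747e-09) = 3.725e-05 cm = 0.3725 um

0.3725
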